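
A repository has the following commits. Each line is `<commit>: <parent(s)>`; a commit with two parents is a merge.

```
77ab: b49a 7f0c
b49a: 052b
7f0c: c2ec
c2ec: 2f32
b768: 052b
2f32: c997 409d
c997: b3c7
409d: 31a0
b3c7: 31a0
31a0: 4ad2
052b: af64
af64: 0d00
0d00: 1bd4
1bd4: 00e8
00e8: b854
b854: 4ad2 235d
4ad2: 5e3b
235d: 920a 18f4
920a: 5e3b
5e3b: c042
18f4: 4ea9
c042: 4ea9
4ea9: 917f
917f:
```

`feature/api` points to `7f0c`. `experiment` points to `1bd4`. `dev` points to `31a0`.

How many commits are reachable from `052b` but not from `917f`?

13

Reachable from 052b: {00e8, 052b, 0d00, 18f4, 1bd4, 235d, 4ad2, 4ea9, 5e3b, 917f, 920a, af64, b854, c042}.
Reachable from 917f: {917f}.
In 052b's history but not 917f's: {00e8, 052b, 0d00, 18f4, 1bd4, 235d, 4ad2, 4ea9, 5e3b, 920a, af64, b854, c042} — 13 commits.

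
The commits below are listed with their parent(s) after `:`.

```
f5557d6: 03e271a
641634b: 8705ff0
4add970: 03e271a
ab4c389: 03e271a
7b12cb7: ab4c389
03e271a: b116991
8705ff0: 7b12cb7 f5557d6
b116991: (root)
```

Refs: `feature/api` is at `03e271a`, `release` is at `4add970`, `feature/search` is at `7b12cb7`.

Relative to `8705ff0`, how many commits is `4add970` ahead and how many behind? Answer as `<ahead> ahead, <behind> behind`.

Reachable from 4add970: {03e271a, 4add970, b116991}.
Reachable from 8705ff0: {03e271a, 7b12cb7, 8705ff0, ab4c389, b116991, f5557d6}.
Only in 4add970's history (ahead): {4add970} — 1.
Only in 8705ff0's history (behind): {7b12cb7, 8705ff0, ab4c389, f5557d6} — 4.

1 ahead, 4 behind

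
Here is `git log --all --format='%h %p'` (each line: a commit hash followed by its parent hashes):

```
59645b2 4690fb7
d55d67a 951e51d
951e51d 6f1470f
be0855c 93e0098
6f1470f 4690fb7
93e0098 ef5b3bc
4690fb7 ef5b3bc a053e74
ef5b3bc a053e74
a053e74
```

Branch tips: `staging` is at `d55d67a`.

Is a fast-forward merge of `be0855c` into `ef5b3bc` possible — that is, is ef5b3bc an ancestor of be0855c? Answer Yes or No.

A fast-forward from ef5b3bc to be0855c is possible iff ef5b3bc is an ancestor of be0855c.
Ancestors of be0855c: {93e0098, a053e74, be0855c, ef5b3bc}.
ef5b3bc is among them, so fast-forward is possible.

Yes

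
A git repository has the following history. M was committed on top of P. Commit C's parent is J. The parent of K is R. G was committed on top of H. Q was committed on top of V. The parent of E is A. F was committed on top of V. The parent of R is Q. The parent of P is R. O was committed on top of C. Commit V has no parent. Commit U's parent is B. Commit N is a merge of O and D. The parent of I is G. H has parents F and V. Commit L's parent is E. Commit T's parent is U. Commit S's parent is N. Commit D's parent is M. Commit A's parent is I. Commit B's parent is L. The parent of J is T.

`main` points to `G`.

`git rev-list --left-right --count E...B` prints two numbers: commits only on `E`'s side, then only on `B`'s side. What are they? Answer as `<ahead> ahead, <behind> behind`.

Reachable from E: {A, E, F, G, H, I, V}.
Reachable from B: {A, B, E, F, G, H, I, L, V}.
Only in E's history (ahead): {} — 0.
Only in B's history (behind): {B, L} — 2.

0 ahead, 2 behind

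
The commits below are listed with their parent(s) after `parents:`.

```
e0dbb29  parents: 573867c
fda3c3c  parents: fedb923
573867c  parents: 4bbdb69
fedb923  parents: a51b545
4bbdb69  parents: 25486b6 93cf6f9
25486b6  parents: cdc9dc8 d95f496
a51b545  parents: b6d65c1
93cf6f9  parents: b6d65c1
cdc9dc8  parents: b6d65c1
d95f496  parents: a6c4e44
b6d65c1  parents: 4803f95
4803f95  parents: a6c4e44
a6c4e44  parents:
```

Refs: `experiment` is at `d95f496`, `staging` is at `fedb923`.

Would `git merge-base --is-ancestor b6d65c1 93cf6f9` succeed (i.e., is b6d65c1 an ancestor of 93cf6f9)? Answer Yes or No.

Ancestors of 93cf6f9 (commits reachable by following parents): {4803f95, 93cf6f9, a6c4e44, b6d65c1}.
b6d65c1 is in that set, so it is an ancestor of 93cf6f9.

Yes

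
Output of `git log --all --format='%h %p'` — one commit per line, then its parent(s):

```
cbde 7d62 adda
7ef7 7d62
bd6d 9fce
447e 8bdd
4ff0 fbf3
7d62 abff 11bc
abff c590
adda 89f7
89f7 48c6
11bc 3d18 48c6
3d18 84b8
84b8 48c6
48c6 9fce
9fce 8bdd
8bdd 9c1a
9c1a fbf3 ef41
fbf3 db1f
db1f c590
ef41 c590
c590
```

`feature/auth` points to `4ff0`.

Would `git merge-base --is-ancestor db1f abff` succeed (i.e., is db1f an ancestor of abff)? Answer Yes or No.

No

Ancestors of abff: {abff, c590}.
db1f is not in that set, so it is not an ancestor of abff.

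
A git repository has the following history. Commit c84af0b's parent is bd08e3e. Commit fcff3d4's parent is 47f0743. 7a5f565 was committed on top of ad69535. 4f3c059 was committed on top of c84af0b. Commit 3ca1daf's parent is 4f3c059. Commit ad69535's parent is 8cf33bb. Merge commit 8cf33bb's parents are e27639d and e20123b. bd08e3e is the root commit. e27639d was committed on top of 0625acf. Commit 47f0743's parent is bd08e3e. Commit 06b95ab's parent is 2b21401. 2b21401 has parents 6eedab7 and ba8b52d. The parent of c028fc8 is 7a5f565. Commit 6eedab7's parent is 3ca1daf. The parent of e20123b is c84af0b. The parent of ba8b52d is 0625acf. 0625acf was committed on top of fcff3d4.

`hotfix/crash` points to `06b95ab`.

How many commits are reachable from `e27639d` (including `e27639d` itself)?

Walking parent pointers from e27639d: reachable set = {0625acf, 47f0743, bd08e3e, e27639d, fcff3d4}.
That is 5 commits.

5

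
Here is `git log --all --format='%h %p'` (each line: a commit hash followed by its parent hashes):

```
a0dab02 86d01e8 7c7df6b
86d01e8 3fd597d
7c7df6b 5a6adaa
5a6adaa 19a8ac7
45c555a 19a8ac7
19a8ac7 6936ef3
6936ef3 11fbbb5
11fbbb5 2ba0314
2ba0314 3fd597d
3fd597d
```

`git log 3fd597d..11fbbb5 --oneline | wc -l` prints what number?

Reachable from 11fbbb5: {11fbbb5, 2ba0314, 3fd597d}.
Reachable from 3fd597d: {3fd597d}.
In 11fbbb5's history but not 3fd597d's: {11fbbb5, 2ba0314} — 2 commits.

2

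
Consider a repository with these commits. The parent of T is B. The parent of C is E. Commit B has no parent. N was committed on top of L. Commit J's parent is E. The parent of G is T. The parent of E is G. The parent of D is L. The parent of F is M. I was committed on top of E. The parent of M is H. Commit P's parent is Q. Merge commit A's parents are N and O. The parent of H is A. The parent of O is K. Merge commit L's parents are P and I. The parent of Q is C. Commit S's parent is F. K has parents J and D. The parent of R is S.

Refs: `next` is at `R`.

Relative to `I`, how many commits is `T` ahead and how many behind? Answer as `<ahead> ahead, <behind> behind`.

0 ahead, 3 behind

Reachable from T: {B, T}.
Reachable from I: {B, E, G, I, T}.
Only in T's history (ahead): {} — 0.
Only in I's history (behind): {E, G, I} — 3.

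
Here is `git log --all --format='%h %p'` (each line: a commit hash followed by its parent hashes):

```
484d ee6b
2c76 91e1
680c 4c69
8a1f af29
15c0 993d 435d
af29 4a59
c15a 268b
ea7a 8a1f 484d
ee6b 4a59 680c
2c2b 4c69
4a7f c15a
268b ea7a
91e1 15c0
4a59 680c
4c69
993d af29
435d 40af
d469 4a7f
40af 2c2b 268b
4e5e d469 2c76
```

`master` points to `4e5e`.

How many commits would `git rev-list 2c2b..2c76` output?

14

Reachable from 2c76: {15c0, 268b, 2c2b, 2c76, 40af, 435d, 484d, 4a59, 4c69, 680c, 8a1f, 91e1, 993d, af29, ea7a, ee6b}.
Reachable from 2c2b: {2c2b, 4c69}.
In 2c76's history but not 2c2b's: {15c0, 268b, 2c76, 40af, 435d, 484d, 4a59, 680c, 8a1f, 91e1, 993d, af29, ea7a, ee6b} — 14 commits.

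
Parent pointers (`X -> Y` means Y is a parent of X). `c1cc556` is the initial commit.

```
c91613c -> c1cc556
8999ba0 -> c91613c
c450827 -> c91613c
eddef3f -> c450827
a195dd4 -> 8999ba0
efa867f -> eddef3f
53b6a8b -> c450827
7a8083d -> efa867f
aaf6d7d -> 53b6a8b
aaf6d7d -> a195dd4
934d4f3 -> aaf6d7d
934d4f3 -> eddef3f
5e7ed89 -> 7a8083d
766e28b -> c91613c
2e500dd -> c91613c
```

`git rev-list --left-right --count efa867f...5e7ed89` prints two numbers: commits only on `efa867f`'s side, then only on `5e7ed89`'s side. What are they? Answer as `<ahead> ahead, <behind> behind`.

0 ahead, 2 behind

Reachable from efa867f: {c1cc556, c450827, c91613c, eddef3f, efa867f}.
Reachable from 5e7ed89: {5e7ed89, 7a8083d, c1cc556, c450827, c91613c, eddef3f, efa867f}.
Only in efa867f's history (ahead): {} — 0.
Only in 5e7ed89's history (behind): {5e7ed89, 7a8083d} — 2.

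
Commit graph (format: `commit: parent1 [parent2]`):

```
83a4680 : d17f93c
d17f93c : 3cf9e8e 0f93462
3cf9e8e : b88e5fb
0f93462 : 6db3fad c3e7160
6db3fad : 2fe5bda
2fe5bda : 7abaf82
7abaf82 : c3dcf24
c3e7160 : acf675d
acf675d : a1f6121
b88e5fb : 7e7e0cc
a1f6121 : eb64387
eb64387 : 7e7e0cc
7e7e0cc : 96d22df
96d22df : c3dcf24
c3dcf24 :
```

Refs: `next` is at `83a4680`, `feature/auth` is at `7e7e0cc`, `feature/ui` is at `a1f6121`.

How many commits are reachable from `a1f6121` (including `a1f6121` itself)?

5

Walking parent pointers from a1f6121: reachable set = {7e7e0cc, 96d22df, a1f6121, c3dcf24, eb64387}.
That is 5 commits.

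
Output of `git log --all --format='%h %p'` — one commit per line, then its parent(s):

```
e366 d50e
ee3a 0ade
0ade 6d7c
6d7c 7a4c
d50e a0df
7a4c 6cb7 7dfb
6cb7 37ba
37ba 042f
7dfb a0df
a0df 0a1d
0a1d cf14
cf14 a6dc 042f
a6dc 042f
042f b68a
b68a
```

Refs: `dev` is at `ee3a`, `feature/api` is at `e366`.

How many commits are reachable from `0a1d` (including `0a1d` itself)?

5

Walking parent pointers from 0a1d: reachable set = {042f, 0a1d, a6dc, b68a, cf14}.
That is 5 commits.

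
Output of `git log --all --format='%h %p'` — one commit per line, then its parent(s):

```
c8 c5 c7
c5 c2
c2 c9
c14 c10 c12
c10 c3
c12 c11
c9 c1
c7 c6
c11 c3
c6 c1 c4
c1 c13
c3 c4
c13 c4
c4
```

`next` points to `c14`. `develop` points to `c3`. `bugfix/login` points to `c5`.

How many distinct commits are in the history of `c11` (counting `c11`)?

3

Walking parent pointers from c11: reachable set = {c11, c3, c4}.
That is 3 commits.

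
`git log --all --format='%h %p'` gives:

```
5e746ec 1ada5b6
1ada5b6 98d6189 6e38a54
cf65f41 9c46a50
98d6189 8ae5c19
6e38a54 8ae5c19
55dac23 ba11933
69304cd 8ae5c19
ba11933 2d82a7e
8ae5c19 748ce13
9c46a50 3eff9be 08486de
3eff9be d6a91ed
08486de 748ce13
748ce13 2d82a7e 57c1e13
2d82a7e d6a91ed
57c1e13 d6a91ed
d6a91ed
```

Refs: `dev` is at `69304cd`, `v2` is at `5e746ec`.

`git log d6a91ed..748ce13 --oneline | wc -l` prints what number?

3

Reachable from 748ce13: {2d82a7e, 57c1e13, 748ce13, d6a91ed}.
Reachable from d6a91ed: {d6a91ed}.
In 748ce13's history but not d6a91ed's: {2d82a7e, 57c1e13, 748ce13} — 3 commits.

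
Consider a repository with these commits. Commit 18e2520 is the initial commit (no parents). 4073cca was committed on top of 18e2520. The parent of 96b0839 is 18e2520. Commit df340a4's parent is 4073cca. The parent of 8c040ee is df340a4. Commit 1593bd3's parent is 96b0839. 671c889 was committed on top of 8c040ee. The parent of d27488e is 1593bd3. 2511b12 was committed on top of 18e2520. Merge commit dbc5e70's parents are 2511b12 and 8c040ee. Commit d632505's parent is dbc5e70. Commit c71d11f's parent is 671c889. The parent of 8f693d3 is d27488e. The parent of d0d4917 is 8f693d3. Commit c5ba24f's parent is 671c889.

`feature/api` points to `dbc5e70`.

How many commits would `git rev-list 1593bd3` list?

Walking parent pointers from 1593bd3: reachable set = {1593bd3, 18e2520, 96b0839}.
That is 3 commits.

3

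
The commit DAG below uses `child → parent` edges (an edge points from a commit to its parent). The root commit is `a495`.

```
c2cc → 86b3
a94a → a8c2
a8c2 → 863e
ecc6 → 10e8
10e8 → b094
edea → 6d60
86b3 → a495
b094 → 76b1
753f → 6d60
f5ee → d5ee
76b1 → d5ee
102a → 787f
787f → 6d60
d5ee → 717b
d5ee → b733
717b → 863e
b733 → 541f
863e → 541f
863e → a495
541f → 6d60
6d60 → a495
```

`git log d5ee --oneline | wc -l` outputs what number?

7

Walking parent pointers from d5ee: reachable set = {541f, 6d60, 717b, 863e, a495, b733, d5ee}.
That is 7 commits.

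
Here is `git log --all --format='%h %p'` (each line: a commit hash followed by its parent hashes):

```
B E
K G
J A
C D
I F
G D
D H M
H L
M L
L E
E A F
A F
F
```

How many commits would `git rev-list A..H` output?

3

Reachable from H: {A, E, F, H, L}.
Reachable from A: {A, F}.
In H's history but not A's: {E, H, L} — 3 commits.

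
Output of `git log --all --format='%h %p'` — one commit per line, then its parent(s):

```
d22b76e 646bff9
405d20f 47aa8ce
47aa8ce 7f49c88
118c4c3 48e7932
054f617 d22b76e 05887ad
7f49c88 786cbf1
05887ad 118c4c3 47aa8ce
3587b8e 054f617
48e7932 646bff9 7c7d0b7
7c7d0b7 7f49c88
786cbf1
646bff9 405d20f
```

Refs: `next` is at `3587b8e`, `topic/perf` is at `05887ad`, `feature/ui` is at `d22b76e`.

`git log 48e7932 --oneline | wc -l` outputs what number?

7

Walking parent pointers from 48e7932: reachable set = {405d20f, 47aa8ce, 48e7932, 646bff9, 786cbf1, 7c7d0b7, 7f49c88}.
That is 7 commits.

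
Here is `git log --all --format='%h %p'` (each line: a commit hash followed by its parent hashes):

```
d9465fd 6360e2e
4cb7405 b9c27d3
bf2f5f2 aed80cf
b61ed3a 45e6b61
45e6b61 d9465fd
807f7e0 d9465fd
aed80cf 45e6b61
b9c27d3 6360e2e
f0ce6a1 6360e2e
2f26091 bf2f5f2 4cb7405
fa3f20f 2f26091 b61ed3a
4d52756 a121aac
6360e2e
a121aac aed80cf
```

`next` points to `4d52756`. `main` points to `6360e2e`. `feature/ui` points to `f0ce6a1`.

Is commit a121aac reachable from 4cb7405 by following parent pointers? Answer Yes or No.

Ancestors of 4cb7405: {4cb7405, 6360e2e, b9c27d3}.
a121aac is not in that set, so it is not an ancestor of 4cb7405.

No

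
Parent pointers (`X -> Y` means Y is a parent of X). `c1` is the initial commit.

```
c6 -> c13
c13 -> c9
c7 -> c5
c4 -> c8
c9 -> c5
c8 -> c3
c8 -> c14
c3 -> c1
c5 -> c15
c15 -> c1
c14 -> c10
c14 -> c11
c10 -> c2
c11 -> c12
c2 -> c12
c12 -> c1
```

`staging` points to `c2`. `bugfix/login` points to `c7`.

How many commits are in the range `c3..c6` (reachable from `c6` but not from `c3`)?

Reachable from c6: {c1, c13, c15, c5, c6, c9}.
Reachable from c3: {c1, c3}.
In c6's history but not c3's: {c13, c15, c5, c6, c9} — 5 commits.

5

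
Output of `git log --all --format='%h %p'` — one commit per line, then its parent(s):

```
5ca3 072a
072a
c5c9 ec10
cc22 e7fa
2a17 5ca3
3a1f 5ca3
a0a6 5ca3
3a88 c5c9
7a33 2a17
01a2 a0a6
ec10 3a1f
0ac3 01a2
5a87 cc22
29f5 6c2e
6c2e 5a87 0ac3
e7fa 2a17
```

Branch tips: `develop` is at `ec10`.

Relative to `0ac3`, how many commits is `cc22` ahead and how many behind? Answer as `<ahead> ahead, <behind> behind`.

Reachable from cc22: {072a, 2a17, 5ca3, cc22, e7fa}.
Reachable from 0ac3: {01a2, 072a, 0ac3, 5ca3, a0a6}.
Only in cc22's history (ahead): {2a17, cc22, e7fa} — 3.
Only in 0ac3's history (behind): {01a2, 0ac3, a0a6} — 3.

3 ahead, 3 behind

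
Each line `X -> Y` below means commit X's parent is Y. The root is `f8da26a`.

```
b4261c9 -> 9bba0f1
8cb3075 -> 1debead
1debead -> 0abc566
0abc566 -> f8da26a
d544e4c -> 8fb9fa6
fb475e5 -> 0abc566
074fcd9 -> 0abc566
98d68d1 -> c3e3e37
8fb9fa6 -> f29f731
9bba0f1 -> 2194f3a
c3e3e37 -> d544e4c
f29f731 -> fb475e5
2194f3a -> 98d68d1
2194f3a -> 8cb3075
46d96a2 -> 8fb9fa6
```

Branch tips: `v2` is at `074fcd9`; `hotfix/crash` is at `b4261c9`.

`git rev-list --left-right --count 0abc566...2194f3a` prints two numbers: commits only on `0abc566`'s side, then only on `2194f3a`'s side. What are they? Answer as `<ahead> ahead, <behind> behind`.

Reachable from 0abc566: {0abc566, f8da26a}.
Reachable from 2194f3a: {0abc566, 1debead, 2194f3a, 8cb3075, 8fb9fa6, 98d68d1, c3e3e37, d544e4c, f29f731, f8da26a, fb475e5}.
Only in 0abc566's history (ahead): {} — 0.
Only in 2194f3a's history (behind): {1debead, 2194f3a, 8cb3075, 8fb9fa6, 98d68d1, c3e3e37, d544e4c, f29f731, fb475e5} — 9.

0 ahead, 9 behind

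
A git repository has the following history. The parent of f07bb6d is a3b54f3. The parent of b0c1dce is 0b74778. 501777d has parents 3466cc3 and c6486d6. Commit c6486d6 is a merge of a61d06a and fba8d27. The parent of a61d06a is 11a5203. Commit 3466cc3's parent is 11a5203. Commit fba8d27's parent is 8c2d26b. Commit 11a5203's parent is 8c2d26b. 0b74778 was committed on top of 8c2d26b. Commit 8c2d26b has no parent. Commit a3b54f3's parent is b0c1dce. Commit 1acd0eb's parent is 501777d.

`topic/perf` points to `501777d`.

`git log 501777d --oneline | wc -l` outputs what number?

Walking parent pointers from 501777d: reachable set = {11a5203, 3466cc3, 501777d, 8c2d26b, a61d06a, c6486d6, fba8d27}.
That is 7 commits.

7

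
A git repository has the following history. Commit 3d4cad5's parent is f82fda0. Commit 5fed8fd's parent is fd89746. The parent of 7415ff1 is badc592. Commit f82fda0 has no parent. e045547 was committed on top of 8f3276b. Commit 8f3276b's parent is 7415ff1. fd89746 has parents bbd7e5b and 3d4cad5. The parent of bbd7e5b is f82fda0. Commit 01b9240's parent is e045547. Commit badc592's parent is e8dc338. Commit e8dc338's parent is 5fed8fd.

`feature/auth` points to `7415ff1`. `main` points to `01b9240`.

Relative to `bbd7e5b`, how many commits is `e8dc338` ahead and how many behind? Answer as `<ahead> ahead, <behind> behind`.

4 ahead, 0 behind

Reachable from e8dc338: {3d4cad5, 5fed8fd, bbd7e5b, e8dc338, f82fda0, fd89746}.
Reachable from bbd7e5b: {bbd7e5b, f82fda0}.
Only in e8dc338's history (ahead): {3d4cad5, 5fed8fd, e8dc338, fd89746} — 4.
Only in bbd7e5b's history (behind): {} — 0.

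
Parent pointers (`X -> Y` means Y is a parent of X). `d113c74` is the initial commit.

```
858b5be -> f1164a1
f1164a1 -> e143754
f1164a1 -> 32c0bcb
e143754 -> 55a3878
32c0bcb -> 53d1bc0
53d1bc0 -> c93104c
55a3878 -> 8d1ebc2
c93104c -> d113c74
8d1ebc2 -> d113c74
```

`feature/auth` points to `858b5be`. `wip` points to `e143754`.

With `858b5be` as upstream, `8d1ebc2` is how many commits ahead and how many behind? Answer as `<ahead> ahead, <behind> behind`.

0 ahead, 7 behind

Reachable from 8d1ebc2: {8d1ebc2, d113c74}.
Reachable from 858b5be: {32c0bcb, 53d1bc0, 55a3878, 858b5be, 8d1ebc2, c93104c, d113c74, e143754, f1164a1}.
Only in 8d1ebc2's history (ahead): {} — 0.
Only in 858b5be's history (behind): {32c0bcb, 53d1bc0, 55a3878, 858b5be, c93104c, e143754, f1164a1} — 7.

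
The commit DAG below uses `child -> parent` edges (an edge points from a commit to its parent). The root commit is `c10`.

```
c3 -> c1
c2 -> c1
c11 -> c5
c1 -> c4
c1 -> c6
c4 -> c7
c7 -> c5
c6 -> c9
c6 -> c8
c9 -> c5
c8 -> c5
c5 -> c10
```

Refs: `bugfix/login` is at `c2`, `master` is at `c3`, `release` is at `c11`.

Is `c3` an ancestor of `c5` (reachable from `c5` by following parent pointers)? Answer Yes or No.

No

Ancestors of c5: {c10, c5}.
c3 is not in that set, so it is not an ancestor of c5.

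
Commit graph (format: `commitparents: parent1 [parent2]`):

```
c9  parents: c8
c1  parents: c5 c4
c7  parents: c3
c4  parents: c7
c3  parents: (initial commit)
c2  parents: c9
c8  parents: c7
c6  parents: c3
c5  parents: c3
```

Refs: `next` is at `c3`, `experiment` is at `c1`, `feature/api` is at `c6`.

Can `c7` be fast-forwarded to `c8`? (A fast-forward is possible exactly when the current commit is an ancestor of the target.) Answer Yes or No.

A fast-forward from c7 to c8 is possible iff c7 is an ancestor of c8.
Ancestors of c8: {c3, c7, c8}.
c7 is among them, so fast-forward is possible.

Yes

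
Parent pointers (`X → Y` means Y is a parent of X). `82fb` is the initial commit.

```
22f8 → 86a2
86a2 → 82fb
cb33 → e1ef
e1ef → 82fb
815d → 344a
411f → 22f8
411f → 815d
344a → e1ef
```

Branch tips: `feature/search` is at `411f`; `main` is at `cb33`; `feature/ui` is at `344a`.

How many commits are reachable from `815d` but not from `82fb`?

3

Reachable from 815d: {344a, 815d, 82fb, e1ef}.
Reachable from 82fb: {82fb}.
In 815d's history but not 82fb's: {344a, 815d, e1ef} — 3 commits.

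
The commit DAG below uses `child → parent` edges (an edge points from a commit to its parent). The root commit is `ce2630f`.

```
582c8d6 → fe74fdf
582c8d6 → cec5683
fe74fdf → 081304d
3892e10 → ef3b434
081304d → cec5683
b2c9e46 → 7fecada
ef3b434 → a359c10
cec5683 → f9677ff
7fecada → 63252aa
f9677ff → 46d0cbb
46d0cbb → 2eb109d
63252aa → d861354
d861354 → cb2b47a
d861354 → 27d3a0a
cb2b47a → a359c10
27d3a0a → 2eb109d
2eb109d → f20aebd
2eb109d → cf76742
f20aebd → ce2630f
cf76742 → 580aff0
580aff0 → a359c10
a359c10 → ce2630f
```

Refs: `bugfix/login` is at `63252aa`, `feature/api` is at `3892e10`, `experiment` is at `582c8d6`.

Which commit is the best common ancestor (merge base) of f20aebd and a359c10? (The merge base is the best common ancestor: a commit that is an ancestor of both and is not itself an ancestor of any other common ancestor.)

ce2630f

Ancestors of f20aebd: {ce2630f, f20aebd}.
Ancestors of a359c10: {a359c10, ce2630f}.
Common ancestors: {ce2630f}.
The only common ancestor is ce2630f, so it is the merge base.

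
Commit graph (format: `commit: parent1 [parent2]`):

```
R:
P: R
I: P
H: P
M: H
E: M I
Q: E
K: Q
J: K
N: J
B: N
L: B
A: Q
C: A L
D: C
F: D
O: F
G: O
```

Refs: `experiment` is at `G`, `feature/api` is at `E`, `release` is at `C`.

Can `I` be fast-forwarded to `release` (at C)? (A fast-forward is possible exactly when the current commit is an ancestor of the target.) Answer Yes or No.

Yes

A fast-forward from I to C is possible iff I is an ancestor of C.
Ancestors of C: {A, B, C, E, H, I, J, K, L, M, N, P, Q, R}.
I is among them, so fast-forward is possible.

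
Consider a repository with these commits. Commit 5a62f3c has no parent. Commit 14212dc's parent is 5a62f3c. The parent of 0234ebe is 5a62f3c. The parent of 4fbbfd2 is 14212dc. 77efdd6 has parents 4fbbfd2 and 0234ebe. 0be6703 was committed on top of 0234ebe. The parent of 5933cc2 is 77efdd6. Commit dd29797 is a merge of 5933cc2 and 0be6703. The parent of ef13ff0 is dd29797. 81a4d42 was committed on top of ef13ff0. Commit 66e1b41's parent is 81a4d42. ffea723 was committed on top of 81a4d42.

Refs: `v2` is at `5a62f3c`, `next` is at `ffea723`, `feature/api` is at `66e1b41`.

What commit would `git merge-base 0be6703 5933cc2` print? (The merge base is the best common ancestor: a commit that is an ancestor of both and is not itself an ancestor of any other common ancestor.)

0234ebe

Ancestors of 0be6703: {0234ebe, 0be6703, 5a62f3c}.
Ancestors of 5933cc2: {0234ebe, 14212dc, 4fbbfd2, 5933cc2, 5a62f3c, 77efdd6}.
Common ancestors: {0234ebe, 5a62f3c}.
Among these, 0234ebe is not an ancestor of any other common ancestor — it is the merge base.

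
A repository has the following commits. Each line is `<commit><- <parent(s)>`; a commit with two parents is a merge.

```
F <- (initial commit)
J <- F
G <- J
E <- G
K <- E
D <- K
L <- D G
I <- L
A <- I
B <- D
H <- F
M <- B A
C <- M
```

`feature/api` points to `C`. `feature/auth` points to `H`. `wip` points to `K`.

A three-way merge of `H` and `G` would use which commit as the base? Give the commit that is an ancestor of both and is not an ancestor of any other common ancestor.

Ancestors of H: {F, H}.
Ancestors of G: {F, G, J}.
Common ancestors: {F}.
The only common ancestor is F, so it is the merge base.

F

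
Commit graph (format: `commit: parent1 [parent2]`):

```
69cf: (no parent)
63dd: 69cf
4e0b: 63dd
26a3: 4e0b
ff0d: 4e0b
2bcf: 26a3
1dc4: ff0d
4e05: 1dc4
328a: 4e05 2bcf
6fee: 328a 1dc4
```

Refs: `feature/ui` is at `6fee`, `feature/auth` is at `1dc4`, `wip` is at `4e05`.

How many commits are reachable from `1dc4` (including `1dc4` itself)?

Walking parent pointers from 1dc4: reachable set = {1dc4, 4e0b, 63dd, 69cf, ff0d}.
That is 5 commits.

5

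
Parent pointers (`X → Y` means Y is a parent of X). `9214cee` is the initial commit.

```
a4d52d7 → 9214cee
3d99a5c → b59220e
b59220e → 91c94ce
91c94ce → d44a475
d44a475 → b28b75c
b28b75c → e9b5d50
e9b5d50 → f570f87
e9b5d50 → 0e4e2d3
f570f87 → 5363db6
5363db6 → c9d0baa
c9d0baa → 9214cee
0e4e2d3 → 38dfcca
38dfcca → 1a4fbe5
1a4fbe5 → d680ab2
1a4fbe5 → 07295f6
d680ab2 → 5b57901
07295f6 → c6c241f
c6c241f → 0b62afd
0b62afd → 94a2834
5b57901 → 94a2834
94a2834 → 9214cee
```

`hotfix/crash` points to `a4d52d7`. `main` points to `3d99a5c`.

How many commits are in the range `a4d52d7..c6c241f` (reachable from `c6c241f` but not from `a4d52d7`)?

Reachable from c6c241f: {0b62afd, 9214cee, 94a2834, c6c241f}.
Reachable from a4d52d7: {9214cee, a4d52d7}.
In c6c241f's history but not a4d52d7's: {0b62afd, 94a2834, c6c241f} — 3 commits.

3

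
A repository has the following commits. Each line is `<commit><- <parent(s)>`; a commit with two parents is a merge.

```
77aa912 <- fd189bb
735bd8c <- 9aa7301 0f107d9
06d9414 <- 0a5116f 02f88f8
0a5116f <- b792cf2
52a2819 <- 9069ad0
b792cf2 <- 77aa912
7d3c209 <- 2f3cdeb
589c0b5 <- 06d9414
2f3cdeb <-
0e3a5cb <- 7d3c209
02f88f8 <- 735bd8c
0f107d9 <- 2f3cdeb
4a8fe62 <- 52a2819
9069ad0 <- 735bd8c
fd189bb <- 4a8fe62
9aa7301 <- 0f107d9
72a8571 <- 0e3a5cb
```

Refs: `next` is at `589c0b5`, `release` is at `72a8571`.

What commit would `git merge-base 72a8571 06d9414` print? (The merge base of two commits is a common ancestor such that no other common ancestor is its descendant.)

2f3cdeb

Ancestors of 72a8571: {0e3a5cb, 2f3cdeb, 72a8571, 7d3c209}.
Ancestors of 06d9414: {02f88f8, 06d9414, 0a5116f, 0f107d9, 2f3cdeb, 4a8fe62, 52a2819, 735bd8c, 77aa912, 9069ad0, 9aa7301, b792cf2, fd189bb}.
Common ancestors: {2f3cdeb}.
The only common ancestor is 2f3cdeb, so it is the merge base.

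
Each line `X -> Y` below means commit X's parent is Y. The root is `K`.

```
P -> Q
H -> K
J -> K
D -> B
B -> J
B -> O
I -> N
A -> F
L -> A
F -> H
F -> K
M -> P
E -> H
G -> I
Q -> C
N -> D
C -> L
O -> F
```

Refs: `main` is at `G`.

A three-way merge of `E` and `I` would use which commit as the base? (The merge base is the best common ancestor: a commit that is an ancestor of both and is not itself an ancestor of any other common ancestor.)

H

Ancestors of E: {E, H, K}.
Ancestors of I: {B, D, F, H, I, J, K, N, O}.
Common ancestors: {H, K}.
Among these, H is not an ancestor of any other common ancestor — it is the merge base.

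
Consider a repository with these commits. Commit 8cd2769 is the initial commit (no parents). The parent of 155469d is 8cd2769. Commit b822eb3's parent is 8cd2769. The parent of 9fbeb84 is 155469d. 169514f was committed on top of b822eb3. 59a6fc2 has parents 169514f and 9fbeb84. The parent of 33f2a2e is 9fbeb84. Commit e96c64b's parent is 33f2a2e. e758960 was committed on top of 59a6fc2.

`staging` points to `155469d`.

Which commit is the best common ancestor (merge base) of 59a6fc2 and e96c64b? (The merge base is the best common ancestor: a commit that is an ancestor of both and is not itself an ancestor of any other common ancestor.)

9fbeb84

Ancestors of 59a6fc2: {155469d, 169514f, 59a6fc2, 8cd2769, 9fbeb84, b822eb3}.
Ancestors of e96c64b: {155469d, 33f2a2e, 8cd2769, 9fbeb84, e96c64b}.
Common ancestors: {155469d, 8cd2769, 9fbeb84}.
Among these, 9fbeb84 is not an ancestor of any other common ancestor — it is the merge base.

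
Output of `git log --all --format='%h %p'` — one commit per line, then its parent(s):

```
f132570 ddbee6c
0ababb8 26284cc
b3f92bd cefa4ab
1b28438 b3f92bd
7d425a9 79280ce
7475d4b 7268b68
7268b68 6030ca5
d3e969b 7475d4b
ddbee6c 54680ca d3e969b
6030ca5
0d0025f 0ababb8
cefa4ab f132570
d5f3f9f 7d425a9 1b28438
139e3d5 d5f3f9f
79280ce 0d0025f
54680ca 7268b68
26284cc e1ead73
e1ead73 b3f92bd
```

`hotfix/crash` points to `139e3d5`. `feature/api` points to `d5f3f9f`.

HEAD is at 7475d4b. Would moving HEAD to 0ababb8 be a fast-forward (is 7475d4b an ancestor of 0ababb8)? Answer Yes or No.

A fast-forward from 7475d4b to 0ababb8 is possible iff 7475d4b is an ancestor of 0ababb8.
Ancestors of 0ababb8: {0ababb8, 26284cc, 54680ca, 6030ca5, 7268b68, 7475d4b, b3f92bd, cefa4ab, d3e969b, ddbee6c, e1ead73, f132570}.
7475d4b is among them, so fast-forward is possible.

Yes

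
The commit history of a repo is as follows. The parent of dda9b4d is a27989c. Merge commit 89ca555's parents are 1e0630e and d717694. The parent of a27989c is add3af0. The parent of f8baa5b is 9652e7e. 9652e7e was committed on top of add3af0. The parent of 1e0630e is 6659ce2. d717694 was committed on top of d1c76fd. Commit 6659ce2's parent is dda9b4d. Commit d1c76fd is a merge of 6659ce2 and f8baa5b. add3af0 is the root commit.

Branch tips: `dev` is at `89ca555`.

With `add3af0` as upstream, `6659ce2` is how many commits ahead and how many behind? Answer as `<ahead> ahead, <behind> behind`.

3 ahead, 0 behind

Reachable from 6659ce2: {6659ce2, a27989c, add3af0, dda9b4d}.
Reachable from add3af0: {add3af0}.
Only in 6659ce2's history (ahead): {6659ce2, a27989c, dda9b4d} — 3.
Only in add3af0's history (behind): {} — 0.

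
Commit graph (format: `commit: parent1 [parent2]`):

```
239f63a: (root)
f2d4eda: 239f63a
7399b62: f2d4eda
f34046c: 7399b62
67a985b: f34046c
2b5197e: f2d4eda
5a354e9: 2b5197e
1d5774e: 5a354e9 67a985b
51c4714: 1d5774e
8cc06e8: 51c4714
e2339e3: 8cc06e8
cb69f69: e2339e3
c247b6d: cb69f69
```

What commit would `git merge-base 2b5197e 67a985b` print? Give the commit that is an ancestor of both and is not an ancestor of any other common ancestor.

f2d4eda

Ancestors of 2b5197e: {239f63a, 2b5197e, f2d4eda}.
Ancestors of 67a985b: {239f63a, 67a985b, 7399b62, f2d4eda, f34046c}.
Common ancestors: {239f63a, f2d4eda}.
Among these, f2d4eda is not an ancestor of any other common ancestor — it is the merge base.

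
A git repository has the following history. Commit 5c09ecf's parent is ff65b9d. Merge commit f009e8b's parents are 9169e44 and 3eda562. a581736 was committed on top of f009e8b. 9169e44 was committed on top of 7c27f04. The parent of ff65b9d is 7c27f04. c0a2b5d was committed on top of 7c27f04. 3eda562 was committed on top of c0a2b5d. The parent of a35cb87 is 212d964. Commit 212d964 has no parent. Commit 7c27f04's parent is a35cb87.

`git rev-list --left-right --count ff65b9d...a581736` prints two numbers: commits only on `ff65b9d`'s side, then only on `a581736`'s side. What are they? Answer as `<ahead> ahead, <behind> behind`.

Reachable from ff65b9d: {212d964, 7c27f04, a35cb87, ff65b9d}.
Reachable from a581736: {212d964, 3eda562, 7c27f04, 9169e44, a35cb87, a581736, c0a2b5d, f009e8b}.
Only in ff65b9d's history (ahead): {ff65b9d} — 1.
Only in a581736's history (behind): {3eda562, 9169e44, a581736, c0a2b5d, f009e8b} — 5.

1 ahead, 5 behind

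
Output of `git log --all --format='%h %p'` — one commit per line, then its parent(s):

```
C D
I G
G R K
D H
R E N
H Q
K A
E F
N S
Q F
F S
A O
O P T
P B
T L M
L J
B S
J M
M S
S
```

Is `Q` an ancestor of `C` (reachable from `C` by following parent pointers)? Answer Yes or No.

Yes

Ancestors of C (commits reachable by following parents): {C, D, F, H, Q, S}.
Q is in that set, so it is an ancestor of C.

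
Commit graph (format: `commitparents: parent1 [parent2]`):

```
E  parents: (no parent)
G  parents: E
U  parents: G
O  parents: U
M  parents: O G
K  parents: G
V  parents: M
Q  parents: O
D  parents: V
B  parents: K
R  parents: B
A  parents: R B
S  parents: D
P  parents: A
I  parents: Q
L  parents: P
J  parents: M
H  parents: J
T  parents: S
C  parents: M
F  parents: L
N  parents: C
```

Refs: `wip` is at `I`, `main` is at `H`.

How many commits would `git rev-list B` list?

4

Walking parent pointers from B: reachable set = {B, E, G, K}.
That is 4 commits.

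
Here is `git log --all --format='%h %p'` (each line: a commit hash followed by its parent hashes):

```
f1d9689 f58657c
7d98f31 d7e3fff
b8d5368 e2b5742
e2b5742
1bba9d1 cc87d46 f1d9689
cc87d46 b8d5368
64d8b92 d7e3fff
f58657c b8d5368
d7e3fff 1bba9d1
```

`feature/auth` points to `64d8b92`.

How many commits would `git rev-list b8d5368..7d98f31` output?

6

Reachable from 7d98f31: {1bba9d1, 7d98f31, b8d5368, cc87d46, d7e3fff, e2b5742, f1d9689, f58657c}.
Reachable from b8d5368: {b8d5368, e2b5742}.
In 7d98f31's history but not b8d5368's: {1bba9d1, 7d98f31, cc87d46, d7e3fff, f1d9689, f58657c} — 6 commits.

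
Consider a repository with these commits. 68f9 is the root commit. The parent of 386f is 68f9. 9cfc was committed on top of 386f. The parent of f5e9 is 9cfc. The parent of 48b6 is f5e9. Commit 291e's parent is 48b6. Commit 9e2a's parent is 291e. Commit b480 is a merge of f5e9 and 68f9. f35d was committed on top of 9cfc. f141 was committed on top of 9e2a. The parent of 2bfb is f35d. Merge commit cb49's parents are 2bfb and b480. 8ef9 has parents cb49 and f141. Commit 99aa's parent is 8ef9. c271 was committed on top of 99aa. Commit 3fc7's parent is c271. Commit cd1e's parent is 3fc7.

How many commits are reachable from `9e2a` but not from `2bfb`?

4

Reachable from 9e2a: {291e, 386f, 48b6, 68f9, 9cfc, 9e2a, f5e9}.
Reachable from 2bfb: {2bfb, 386f, 68f9, 9cfc, f35d}.
In 9e2a's history but not 2bfb's: {291e, 48b6, 9e2a, f5e9} — 4 commits.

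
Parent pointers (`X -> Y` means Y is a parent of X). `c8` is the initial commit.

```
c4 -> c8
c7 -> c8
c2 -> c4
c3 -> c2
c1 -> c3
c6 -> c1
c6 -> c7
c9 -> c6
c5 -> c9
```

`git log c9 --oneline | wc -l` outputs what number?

Walking parent pointers from c9: reachable set = {c1, c2, c3, c4, c6, c7, c8, c9}.
That is 8 commits.

8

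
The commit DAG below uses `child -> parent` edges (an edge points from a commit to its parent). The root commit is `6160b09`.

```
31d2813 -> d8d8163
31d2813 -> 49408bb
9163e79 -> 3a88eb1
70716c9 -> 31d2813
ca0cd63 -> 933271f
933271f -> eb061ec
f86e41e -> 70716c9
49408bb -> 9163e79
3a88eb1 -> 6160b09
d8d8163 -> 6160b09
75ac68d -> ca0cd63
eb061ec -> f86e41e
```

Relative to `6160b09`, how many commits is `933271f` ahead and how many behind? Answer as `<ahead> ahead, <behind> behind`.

Reachable from 933271f: {31d2813, 3a88eb1, 49408bb, 6160b09, 70716c9, 9163e79, 933271f, d8d8163, eb061ec, f86e41e}.
Reachable from 6160b09: {6160b09}.
Only in 933271f's history (ahead): {31d2813, 3a88eb1, 49408bb, 70716c9, 9163e79, 933271f, d8d8163, eb061ec, f86e41e} — 9.
Only in 6160b09's history (behind): {} — 0.

9 ahead, 0 behind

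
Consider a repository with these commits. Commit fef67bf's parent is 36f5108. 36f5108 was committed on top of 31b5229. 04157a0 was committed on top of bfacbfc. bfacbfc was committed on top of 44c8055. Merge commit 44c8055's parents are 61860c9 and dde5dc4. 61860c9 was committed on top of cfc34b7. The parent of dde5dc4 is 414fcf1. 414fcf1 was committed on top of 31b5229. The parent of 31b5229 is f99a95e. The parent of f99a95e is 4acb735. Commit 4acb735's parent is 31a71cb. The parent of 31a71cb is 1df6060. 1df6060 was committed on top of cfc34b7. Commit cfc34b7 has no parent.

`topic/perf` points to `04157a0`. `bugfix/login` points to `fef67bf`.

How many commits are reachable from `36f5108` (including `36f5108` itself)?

7

Walking parent pointers from 36f5108: reachable set = {1df6060, 31a71cb, 31b5229, 36f5108, 4acb735, cfc34b7, f99a95e}.
That is 7 commits.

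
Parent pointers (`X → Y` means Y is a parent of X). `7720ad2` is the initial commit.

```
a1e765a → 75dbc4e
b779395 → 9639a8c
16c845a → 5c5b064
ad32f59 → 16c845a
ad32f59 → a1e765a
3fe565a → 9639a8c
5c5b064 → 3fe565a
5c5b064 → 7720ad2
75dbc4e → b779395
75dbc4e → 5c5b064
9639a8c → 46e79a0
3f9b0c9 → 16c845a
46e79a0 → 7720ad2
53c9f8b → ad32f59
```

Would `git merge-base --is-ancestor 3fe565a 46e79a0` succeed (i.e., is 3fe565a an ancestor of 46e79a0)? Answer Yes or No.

Ancestors of 46e79a0: {46e79a0, 7720ad2}.
3fe565a is not in that set, so it is not an ancestor of 46e79a0.

No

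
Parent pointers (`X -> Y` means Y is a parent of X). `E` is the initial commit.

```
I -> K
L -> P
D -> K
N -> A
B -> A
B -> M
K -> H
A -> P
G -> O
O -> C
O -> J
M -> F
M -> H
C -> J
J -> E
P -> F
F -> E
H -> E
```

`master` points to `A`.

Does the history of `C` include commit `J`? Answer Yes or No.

Yes

Ancestors of C (commits reachable by following parents): {C, E, J}.
J is in that set, so it is an ancestor of C.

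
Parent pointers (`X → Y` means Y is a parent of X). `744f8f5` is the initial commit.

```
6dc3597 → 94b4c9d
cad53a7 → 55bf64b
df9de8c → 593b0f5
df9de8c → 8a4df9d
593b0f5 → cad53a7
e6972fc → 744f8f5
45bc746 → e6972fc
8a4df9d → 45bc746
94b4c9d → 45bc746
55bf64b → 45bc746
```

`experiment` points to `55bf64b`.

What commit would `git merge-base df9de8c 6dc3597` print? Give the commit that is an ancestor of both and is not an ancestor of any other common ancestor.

45bc746

Ancestors of df9de8c: {45bc746, 55bf64b, 593b0f5, 744f8f5, 8a4df9d, cad53a7, df9de8c, e6972fc}.
Ancestors of 6dc3597: {45bc746, 6dc3597, 744f8f5, 94b4c9d, e6972fc}.
Common ancestors: {45bc746, 744f8f5, e6972fc}.
Among these, 45bc746 is not an ancestor of any other common ancestor — it is the merge base.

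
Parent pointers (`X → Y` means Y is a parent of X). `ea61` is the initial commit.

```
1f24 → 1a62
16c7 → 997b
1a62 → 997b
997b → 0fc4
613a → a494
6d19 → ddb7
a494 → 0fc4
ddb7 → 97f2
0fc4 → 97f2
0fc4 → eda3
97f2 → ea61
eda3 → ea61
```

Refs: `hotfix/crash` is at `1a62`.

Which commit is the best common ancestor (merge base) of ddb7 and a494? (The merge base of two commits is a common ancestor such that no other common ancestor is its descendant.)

97f2

Ancestors of ddb7: {97f2, ddb7, ea61}.
Ancestors of a494: {0fc4, 97f2, a494, ea61, eda3}.
Common ancestors: {97f2, ea61}.
Among these, 97f2 is not an ancestor of any other common ancestor — it is the merge base.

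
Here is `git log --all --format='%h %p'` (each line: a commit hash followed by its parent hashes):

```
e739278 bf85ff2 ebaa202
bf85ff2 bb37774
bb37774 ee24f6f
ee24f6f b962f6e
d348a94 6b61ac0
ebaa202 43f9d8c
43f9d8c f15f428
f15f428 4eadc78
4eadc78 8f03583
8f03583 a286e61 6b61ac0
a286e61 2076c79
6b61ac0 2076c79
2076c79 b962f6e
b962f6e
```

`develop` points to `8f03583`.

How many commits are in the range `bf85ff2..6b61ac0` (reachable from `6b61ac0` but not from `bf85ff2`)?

2

Reachable from 6b61ac0: {2076c79, 6b61ac0, b962f6e}.
Reachable from bf85ff2: {b962f6e, bb37774, bf85ff2, ee24f6f}.
In 6b61ac0's history but not bf85ff2's: {2076c79, 6b61ac0} — 2 commits.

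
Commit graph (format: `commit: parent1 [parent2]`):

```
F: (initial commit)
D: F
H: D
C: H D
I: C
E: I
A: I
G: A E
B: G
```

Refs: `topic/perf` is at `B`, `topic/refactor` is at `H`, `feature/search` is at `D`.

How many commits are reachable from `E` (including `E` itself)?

6

Walking parent pointers from E: reachable set = {C, D, E, F, H, I}.
That is 6 commits.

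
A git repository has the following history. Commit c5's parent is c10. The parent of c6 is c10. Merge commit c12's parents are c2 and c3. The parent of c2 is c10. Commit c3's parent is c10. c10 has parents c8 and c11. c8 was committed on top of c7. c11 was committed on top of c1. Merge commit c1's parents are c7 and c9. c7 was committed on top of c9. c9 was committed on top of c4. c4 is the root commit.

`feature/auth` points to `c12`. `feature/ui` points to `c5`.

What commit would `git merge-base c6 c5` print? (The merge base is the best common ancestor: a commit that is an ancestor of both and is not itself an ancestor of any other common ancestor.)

c10

Ancestors of c6: {c1, c10, c11, c4, c6, c7, c8, c9}.
Ancestors of c5: {c1, c10, c11, c4, c5, c7, c8, c9}.
Common ancestors: {c1, c10, c11, c4, c7, c8, c9}.
Among these, c10 is not an ancestor of any other common ancestor — it is the merge base.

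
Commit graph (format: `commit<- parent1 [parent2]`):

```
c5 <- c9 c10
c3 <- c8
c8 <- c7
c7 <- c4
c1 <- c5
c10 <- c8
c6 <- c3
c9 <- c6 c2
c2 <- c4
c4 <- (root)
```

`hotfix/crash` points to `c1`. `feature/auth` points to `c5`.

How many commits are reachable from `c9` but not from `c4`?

Reachable from c9: {c2, c3, c4, c6, c7, c8, c9}.
Reachable from c4: {c4}.
In c9's history but not c4's: {c2, c3, c6, c7, c8, c9} — 6 commits.

6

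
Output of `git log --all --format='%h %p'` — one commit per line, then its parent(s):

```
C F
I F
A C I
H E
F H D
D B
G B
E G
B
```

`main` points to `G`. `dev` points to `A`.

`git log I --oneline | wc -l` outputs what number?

7

Walking parent pointers from I: reachable set = {B, D, E, F, G, H, I}.
That is 7 commits.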